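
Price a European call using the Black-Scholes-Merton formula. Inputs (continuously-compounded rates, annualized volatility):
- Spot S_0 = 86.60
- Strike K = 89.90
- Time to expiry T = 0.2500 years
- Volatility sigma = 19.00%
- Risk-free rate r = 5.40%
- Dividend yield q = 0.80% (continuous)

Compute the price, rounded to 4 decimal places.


Answer: Price = 2.3059

Derivation:
d1 = (ln(S/K) + (r - q + 0.5*sigma^2) * T) / (sigma * sqrt(T)) = -0.22511185
d2 = d1 - sigma * sqrt(T) = -0.32011185
exp(-rT) = 0.98659072; exp(-qT) = 0.99800200
C = S_0 * exp(-qT) * N(d1) - K * exp(-rT) * N(d2)
N(d1) = 0.41094613; N(d2) = 0.37444177
C = 86.6000 * 0.99800200 * 0.41094613 - 89.9000 * 0.98659072 * 0.37444177 = 2.3059


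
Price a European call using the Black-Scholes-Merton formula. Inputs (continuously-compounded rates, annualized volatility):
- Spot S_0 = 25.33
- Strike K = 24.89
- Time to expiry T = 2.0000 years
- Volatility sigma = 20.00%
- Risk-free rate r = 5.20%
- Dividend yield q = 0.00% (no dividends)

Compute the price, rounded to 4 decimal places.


Answer: Price = 4.3771

Derivation:
d1 = (ln(S/K) + (r - q + 0.5*sigma^2) * T) / (sigma * sqrt(T)) = 0.57107127
d2 = d1 - sigma * sqrt(T) = 0.28822856
exp(-rT) = 0.90122530; exp(-qT) = 1.00000000
C = S_0 * exp(-qT) * N(d1) - K * exp(-rT) * N(d2)
N(d1) = 0.71602433; N(d2) = 0.61341411
C = 25.3300 * 1.00000000 * 0.71602433 - 24.8900 * 0.90122530 * 0.61341411 = 4.3771


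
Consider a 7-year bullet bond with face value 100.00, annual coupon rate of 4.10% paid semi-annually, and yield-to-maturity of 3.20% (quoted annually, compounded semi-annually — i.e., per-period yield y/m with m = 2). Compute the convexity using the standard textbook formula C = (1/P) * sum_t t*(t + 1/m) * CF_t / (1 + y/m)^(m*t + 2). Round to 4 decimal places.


Coupon per period c = face * coupon_rate / m = 2.050000
Periods per year m = 2; per-period yield y/m = 0.016000
Number of cashflows N = 14
Cashflows (t years, CF_t, discount factor 1/(1+y/m)^(m*t), PV):
  t = 0.5000: CF_t = 2.050000, DF = 0.984252, PV = 2.017717
  t = 1.0000: CF_t = 2.050000, DF = 0.968752, PV = 1.985941
  t = 1.5000: CF_t = 2.050000, DF = 0.953496, PV = 1.954667
  t = 2.0000: CF_t = 2.050000, DF = 0.938480, PV = 1.923885
  t = 2.5000: CF_t = 2.050000, DF = 0.923701, PV = 1.893587
  t = 3.0000: CF_t = 2.050000, DF = 0.909155, PV = 1.863767
  t = 3.5000: CF_t = 2.050000, DF = 0.894837, PV = 1.834416
  t = 4.0000: CF_t = 2.050000, DF = 0.880745, PV = 1.805528
  t = 4.5000: CF_t = 2.050000, DF = 0.866875, PV = 1.777094
  t = 5.0000: CF_t = 2.050000, DF = 0.853224, PV = 1.749109
  t = 5.5000: CF_t = 2.050000, DF = 0.839787, PV = 1.721564
  t = 6.0000: CF_t = 2.050000, DF = 0.826562, PV = 1.694452
  t = 6.5000: CF_t = 2.050000, DF = 0.813545, PV = 1.667768
  t = 7.0000: CF_t = 102.050000, DF = 0.800734, PV = 81.714871
Price P = sum_t PV_t = 105.604366
Convexity numerator sum_t t*(t + 1/m) * CF_t / (1+y/m)^(m*t + 2):
  t = 0.5000: term = 0.977333
  t = 1.0000: term = 2.885827
  t = 1.5000: term = 5.680762
  t = 2.0000: term = 9.318835
  t = 2.5000: term = 13.758122
  t = 3.0000: term = 18.958043
  t = 3.5000: term = 24.879321
  t = 4.0000: term = 31.483955
  t = 4.5000: term = 38.735181
  t = 5.0000: term = 46.597440
  t = 5.5000: term = 55.036347
  t = 6.0000: term = 64.018657
  t = 6.5000: term = 73.512237
  t = 7.0000: term = 4155.975563
Convexity = (1/P) * sum = 4541.817623 / 105.604366 = 43.007859

Answer: Convexity = 43.0079


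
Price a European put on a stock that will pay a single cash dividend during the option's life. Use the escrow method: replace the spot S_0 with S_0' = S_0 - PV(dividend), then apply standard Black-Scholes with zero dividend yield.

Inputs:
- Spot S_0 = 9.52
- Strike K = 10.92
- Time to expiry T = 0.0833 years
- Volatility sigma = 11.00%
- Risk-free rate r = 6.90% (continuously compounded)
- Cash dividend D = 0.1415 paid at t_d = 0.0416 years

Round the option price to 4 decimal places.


Answer: Price = 1.4785

Derivation:
PV(D) = D * exp(-r * t_d) = 0.1415 * 0.99713372 = 0.14109442
S_0' = S_0 - PV(D) = 9.5200 - 0.14109442 = 9.37890558
d1 = (ln(S_0'/K) + (r + sigma^2/2)*T) / (sigma*sqrt(T)) = -4.59498625
d2 = d1 - sigma*sqrt(T) = -4.62673416
exp(-rT) = 0.99426879
N(-d1) = 0.99999784; N(-d2) = 0.99999814
P = K * exp(-rT) * N(-d2) - S_0' * N(-d1) = 10.9200 * 0.99426879 * 0.99999814 - 9.37890558 * 0.99999784 = 1.4785


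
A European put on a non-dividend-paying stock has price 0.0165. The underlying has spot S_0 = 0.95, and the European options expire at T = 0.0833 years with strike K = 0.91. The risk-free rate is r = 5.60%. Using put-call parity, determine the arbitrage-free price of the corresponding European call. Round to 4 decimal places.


Put-call parity: C - P = S_0 * exp(-qT) - K * exp(-rT).
S_0 * exp(-qT) = 0.9500 * 1.00000000 = 0.95000000
K * exp(-rT) = 0.9100 * 0.99534606 = 0.90576492
C = P + S*exp(-qT) - K*exp(-rT)
C = 0.0165 + 0.95000000 - 0.90576492 = 0.0607

Answer: Call price = 0.0607


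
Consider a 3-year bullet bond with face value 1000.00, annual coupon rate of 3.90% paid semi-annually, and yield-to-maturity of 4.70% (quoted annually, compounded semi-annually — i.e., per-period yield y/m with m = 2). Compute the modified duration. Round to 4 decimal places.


Coupon per period c = face * coupon_rate / m = 19.500000
Periods per year m = 2; per-period yield y/m = 0.023500
Number of cashflows N = 6
Cashflows (t years, CF_t, discount factor 1/(1+y/m)^(m*t), PV):
  t = 0.5000: CF_t = 19.500000, DF = 0.977040, PV = 19.052272
  t = 1.0000: CF_t = 19.500000, DF = 0.954606, PV = 18.614823
  t = 1.5000: CF_t = 19.500000, DF = 0.932688, PV = 18.187419
  t = 2.0000: CF_t = 19.500000, DF = 0.911273, PV = 17.769828
  t = 2.5000: CF_t = 19.500000, DF = 0.890350, PV = 17.361825
  t = 3.0000: CF_t = 1019.500000, DF = 0.869907, PV = 886.870375
Price P = sum_t PV_t = 977.856542
First compute Macaulay numerator sum_t t * PV_t:
  t * PV_t at t = 0.5000: 9.526136
  t * PV_t at t = 1.0000: 18.614823
  t * PV_t at t = 1.5000: 27.281128
  t * PV_t at t = 2.0000: 35.539656
  t * PV_t at t = 2.5000: 43.404563
  t * PV_t at t = 3.0000: 2660.611126
Macaulay duration D = 2794.977432 / 977.856542 = 2.858269
Modified duration = D / (1 + y/m) = 2.858269 / (1 + 0.023500) = 2.792642

Answer: Modified duration = 2.7926


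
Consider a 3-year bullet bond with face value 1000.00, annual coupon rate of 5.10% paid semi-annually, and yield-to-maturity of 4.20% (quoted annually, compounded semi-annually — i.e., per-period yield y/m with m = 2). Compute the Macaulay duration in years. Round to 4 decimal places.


Answer: Macaulay duration = 2.8222 years

Derivation:
Coupon per period c = face * coupon_rate / m = 25.500000
Periods per year m = 2; per-period yield y/m = 0.021000
Number of cashflows N = 6
Cashflows (t years, CF_t, discount factor 1/(1+y/m)^(m*t), PV):
  t = 0.5000: CF_t = 25.500000, DF = 0.979432, PV = 24.975514
  t = 1.0000: CF_t = 25.500000, DF = 0.959287, PV = 24.461816
  t = 1.5000: CF_t = 25.500000, DF = 0.939556, PV = 23.958684
  t = 2.0000: CF_t = 25.500000, DF = 0.920231, PV = 23.465900
  t = 2.5000: CF_t = 25.500000, DF = 0.901304, PV = 22.983252
  t = 3.0000: CF_t = 1025.500000, DF = 0.882766, PV = 905.276428
Price P = sum_t PV_t = 1025.121593
Macaulay numerator sum_t t * PV_t:
  t * PV_t at t = 0.5000: 12.487757
  t * PV_t at t = 1.0000: 24.461816
  t * PV_t at t = 1.5000: 35.938026
  t * PV_t at t = 2.0000: 46.931800
  t * PV_t at t = 2.5000: 57.458129
  t * PV_t at t = 3.0000: 2715.829284
Macaulay duration D = (sum_t t * PV_t) / P = 2893.106811 / 1025.121593 = 2.822208


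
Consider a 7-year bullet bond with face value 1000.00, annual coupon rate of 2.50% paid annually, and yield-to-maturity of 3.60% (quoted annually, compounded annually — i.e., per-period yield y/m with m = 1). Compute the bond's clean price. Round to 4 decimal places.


Coupon per period c = face * coupon_rate / m = 25.000000
Periods per year m = 1; per-period yield y/m = 0.036000
Number of cashflows N = 7
Cashflows (t years, CF_t, discount factor 1/(1+y/m)^(m*t), PV):
  t = 1.0000: CF_t = 25.000000, DF = 0.965251, PV = 24.131274
  t = 2.0000: CF_t = 25.000000, DF = 0.931709, PV = 23.292736
  t = 3.0000: CF_t = 25.000000, DF = 0.899333, PV = 22.483336
  t = 4.0000: CF_t = 25.000000, DF = 0.868082, PV = 21.702061
  t = 5.0000: CF_t = 25.000000, DF = 0.837917, PV = 20.947936
  t = 6.0000: CF_t = 25.000000, DF = 0.808801, PV = 20.220015
  t = 7.0000: CF_t = 1025.000000, DF = 0.780696, PV = 800.212954
Price P = sum_t PV_t = 932.990311

Answer: Price = 932.9903


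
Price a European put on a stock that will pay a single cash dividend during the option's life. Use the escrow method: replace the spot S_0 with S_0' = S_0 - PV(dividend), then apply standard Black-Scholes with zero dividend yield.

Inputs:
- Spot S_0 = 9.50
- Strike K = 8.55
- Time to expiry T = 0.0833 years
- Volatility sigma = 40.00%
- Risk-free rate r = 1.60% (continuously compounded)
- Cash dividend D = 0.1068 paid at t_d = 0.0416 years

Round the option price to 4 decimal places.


PV(D) = D * exp(-r * t_d) = 0.1068 * 0.99933462 = 0.10672894
S_0' = S_0 - PV(D) = 9.5000 - 0.10672894 = 9.39327106
d1 = (ln(S_0'/K) + (r + sigma^2/2)*T) / (sigma*sqrt(T)) = 0.88403461
d2 = d1 - sigma*sqrt(T) = 0.76858765
exp(-rT) = 0.99866809
N(-d1) = 0.18833877; N(-d2) = 0.22106907
P = K * exp(-rT) * N(-d2) - S_0' * N(-d1) = 8.5500 * 0.99866809 * 0.22106907 - 9.39327106 * 0.18833877 = 0.1185

Answer: Price = 0.1185


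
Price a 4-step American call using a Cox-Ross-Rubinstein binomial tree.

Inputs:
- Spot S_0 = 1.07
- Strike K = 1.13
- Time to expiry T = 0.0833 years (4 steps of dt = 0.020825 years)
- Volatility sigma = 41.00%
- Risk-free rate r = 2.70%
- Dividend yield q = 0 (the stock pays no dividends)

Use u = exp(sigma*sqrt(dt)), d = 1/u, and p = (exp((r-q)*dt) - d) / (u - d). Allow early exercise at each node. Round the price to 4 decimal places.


Answer: Price = V(0,0) = 0.0308

Derivation:
dt = T/N = 0.020825
u = exp(sigma*sqrt(dt)) = 1.060952; d = 1/u = 0.942550
p = (exp((r-q)*dt) - d) / (u - d) = 0.489963
Discount per step: exp(-r*dt) = 0.999438
Stock lattice S(k, i) with i counting down-moves:
  k=0: S(0,0) = 1.0700
  k=1: S(1,0) = 1.1352; S(1,1) = 1.0085
  k=2: S(2,0) = 1.2044; S(2,1) = 1.0700; S(2,2) = 0.9506
  k=3: S(3,0) = 1.2778; S(3,1) = 1.1352; S(3,2) = 1.0085; S(3,3) = 0.8960
  k=4: S(4,0) = 1.3557; S(4,1) = 1.2044; S(4,2) = 1.0700; S(4,3) = 0.9506; S(4,4) = 0.8445
Terminal payoffs V(N, i) = max(S_T - K, 0):
  V(4,0) = 0.225709; V(4,1) = 0.074412; V(4,2) = 0.000000; V(4,3) = 0.000000; V(4,4) = 0.000000
Backward induction: V(k, i) = exp(-r*dt) * [p * V(k+1, i) + (1-p) * V(k+1, i+1)]; then take max(V_cont, immediate exercise) for American.
  V(3,0) = exp(-r*dt) * [p*0.225709 + (1-p)*0.074412] = 0.148459; exercise = 0.147824; V(3,0) = max -> 0.148459
  V(3,1) = exp(-r*dt) * [p*0.074412 + (1-p)*0.000000] = 0.036439; exercise = 0.005219; V(3,1) = max -> 0.036439
  V(3,2) = exp(-r*dt) * [p*0.000000 + (1-p)*0.000000] = 0.000000; exercise = 0.000000; V(3,2) = max -> 0.000000
  V(3,3) = exp(-r*dt) * [p*0.000000 + (1-p)*0.000000] = 0.000000; exercise = 0.000000; V(3,3) = max -> 0.000000
  V(2,0) = exp(-r*dt) * [p*0.148459 + (1-p)*0.036439] = 0.091273; exercise = 0.074412; V(2,0) = max -> 0.091273
  V(2,1) = exp(-r*dt) * [p*0.036439 + (1-p)*0.000000] = 0.017844; exercise = 0.000000; V(2,1) = max -> 0.017844
  V(2,2) = exp(-r*dt) * [p*0.000000 + (1-p)*0.000000] = 0.000000; exercise = 0.000000; V(2,2) = max -> 0.000000
  V(1,0) = exp(-r*dt) * [p*0.091273 + (1-p)*0.017844] = 0.053791; exercise = 0.005219; V(1,0) = max -> 0.053791
  V(1,1) = exp(-r*dt) * [p*0.017844 + (1-p)*0.000000] = 0.008738; exercise = 0.000000; V(1,1) = max -> 0.008738
  V(0,0) = exp(-r*dt) * [p*0.053791 + (1-p)*0.008738] = 0.030795; exercise = 0.000000; V(0,0) = max -> 0.030795


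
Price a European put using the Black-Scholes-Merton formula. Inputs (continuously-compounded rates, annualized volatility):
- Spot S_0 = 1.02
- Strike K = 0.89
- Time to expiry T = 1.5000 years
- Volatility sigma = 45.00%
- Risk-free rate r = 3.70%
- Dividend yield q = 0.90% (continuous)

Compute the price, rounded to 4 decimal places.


d1 = (ln(S/K) + (r - q + 0.5*sigma^2) * T) / (sigma * sqrt(T)) = 0.59914781
d2 = d1 - sigma * sqrt(T) = 0.04801262
exp(-rT) = 0.94601202; exp(-qT) = 0.98659072
P = K * exp(-rT) * N(-d2) - S_0 * exp(-qT) * N(-d1)
N(-d1) = 0.27453716; N(-d2) = 0.48085309
P = 0.8900 * 0.94601202 * 0.48085309 - 1.0200 * 0.98659072 * 0.27453716 = 0.1286

Answer: Price = 0.1286


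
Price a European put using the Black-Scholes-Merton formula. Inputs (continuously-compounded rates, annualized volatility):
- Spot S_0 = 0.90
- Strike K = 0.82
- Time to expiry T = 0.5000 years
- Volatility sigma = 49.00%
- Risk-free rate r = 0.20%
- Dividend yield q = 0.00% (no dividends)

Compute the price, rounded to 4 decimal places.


d1 = (ln(S/K) + (r - q + 0.5*sigma^2) * T) / (sigma * sqrt(T)) = 0.44480025
d2 = d1 - sigma * sqrt(T) = 0.09831793
exp(-rT) = 0.99900050; exp(-qT) = 1.00000000
P = K * exp(-rT) * N(-d2) - S_0 * exp(-qT) * N(-d1)
N(-d1) = 0.32823206; N(-d2) = 0.46083992
P = 0.8200 * 0.99900050 * 0.46083992 - 0.9000 * 1.00000000 * 0.32823206 = 0.0821

Answer: Price = 0.0821


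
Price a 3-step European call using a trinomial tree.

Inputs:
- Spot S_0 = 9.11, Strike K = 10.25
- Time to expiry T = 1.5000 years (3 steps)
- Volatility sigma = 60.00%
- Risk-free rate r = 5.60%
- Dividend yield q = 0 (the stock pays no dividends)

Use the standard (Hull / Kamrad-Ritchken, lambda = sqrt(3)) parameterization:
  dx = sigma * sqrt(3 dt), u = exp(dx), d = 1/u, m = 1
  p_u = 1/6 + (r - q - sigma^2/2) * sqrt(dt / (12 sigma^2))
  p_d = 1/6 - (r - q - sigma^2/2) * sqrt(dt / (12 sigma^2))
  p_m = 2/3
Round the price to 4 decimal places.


dt = T/N = 0.500000; dx = sigma*sqrt(3*dt) = 0.734847
u = exp(dx) = 2.085163; d = 1/u = 0.479579
p_u = 0.124481, p_m = 0.666667, p_d = 0.208852
Discount per step: exp(-r*dt) = 0.972388
Stock lattice S(k, j) with j the centered position index:
  k=0: S(0,+0) = 9.1100
  k=1: S(1,-1) = 4.3690; S(1,+0) = 9.1100; S(1,+1) = 18.9958
  k=2: S(2,-2) = 2.0953; S(2,-1) = 4.3690; S(2,+0) = 9.1100; S(2,+1) = 18.9958; S(2,+2) = 39.6094
  k=3: S(3,-3) = 1.0048; S(3,-2) = 2.0953; S(3,-1) = 4.3690; S(3,+0) = 9.1100; S(3,+1) = 18.9958; S(3,+2) = 39.6094; S(3,+3) = 82.5921
Terminal payoffs V(N, j) = max(S_T - K, 0):
  V(3,-3) = 0.000000; V(3,-2) = 0.000000; V(3,-1) = 0.000000; V(3,+0) = 0.000000; V(3,+1) = 8.745833; V(3,+2) = 29.359404; V(3,+3) = 72.342054
Backward induction: V(k, j) = exp(-r*dt) * [p_u * V(k+1, j+1) + p_m * V(k+1, j) + p_d * V(k+1, j-1)]
  V(2,-2) = exp(-r*dt) * [p_u*0.000000 + p_m*0.000000 + p_d*0.000000] = 0.000000
  V(2,-1) = exp(-r*dt) * [p_u*0.000000 + p_m*0.000000 + p_d*0.000000] = 0.000000
  V(2,+0) = exp(-r*dt) * [p_u*8.745833 + p_m*0.000000 + p_d*0.000000] = 1.058630
  V(2,+1) = exp(-r*dt) * [p_u*29.359404 + p_m*8.745833 + p_d*0.000000] = 9.223340
  V(2,+2) = exp(-r*dt) * [p_u*72.342054 + p_m*29.359404 + p_d*8.745833] = 29.565211
  V(1,-1) = exp(-r*dt) * [p_u*1.058630 + p_m*0.000000 + p_d*0.000000] = 0.128141
  V(1,+0) = exp(-r*dt) * [p_u*9.223340 + p_m*1.058630 + p_d*0.000000] = 1.802695
  V(1,+1) = exp(-r*dt) * [p_u*29.565211 + p_m*9.223340 + p_d*1.058630] = 9.772793
  V(0,+0) = exp(-r*dt) * [p_u*9.772793 + p_m*1.802695 + p_d*0.128141] = 2.377573

Answer: Price = V(0,0) = 2.3776


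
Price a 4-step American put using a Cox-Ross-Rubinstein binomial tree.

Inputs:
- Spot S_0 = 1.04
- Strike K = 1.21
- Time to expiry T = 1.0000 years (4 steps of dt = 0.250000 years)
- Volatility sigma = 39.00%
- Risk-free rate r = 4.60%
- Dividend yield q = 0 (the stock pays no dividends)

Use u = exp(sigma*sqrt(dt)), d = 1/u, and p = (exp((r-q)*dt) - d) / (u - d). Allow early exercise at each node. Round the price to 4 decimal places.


dt = T/N = 0.250000
u = exp(sigma*sqrt(dt)) = 1.215311; d = 1/u = 0.822835
p = (exp((r-q)*dt) - d) / (u - d) = 0.480874
Discount per step: exp(-r*dt) = 0.988566
Stock lattice S(k, i) with i counting down-moves:
  k=0: S(0,0) = 1.0400
  k=1: S(1,0) = 1.2639; S(1,1) = 0.8557
  k=2: S(2,0) = 1.5361; S(2,1) = 1.0400; S(2,2) = 0.7041
  k=3: S(3,0) = 1.8668; S(3,1) = 1.2639; S(3,2) = 0.8557; S(3,3) = 0.5794
  k=4: S(4,0) = 2.2687; S(4,1) = 1.5361; S(4,2) = 1.0400; S(4,3) = 0.7041; S(4,4) = 0.4767
Terminal payoffs V(N, i) = max(K - S_T, 0):
  V(4,0) = 0.000000; V(4,1) = 0.000000; V(4,2) = 0.170000; V(4,3) = 0.505861; V(4,4) = 0.733258
Backward induction: V(k, i) = exp(-r*dt) * [p * V(k+1, i) + (1-p) * V(k+1, i+1)]; then take max(V_cont, immediate exercise) for American.
  V(3,0) = exp(-r*dt) * [p*0.000000 + (1-p)*0.000000] = 0.000000; exercise = 0.000000; V(3,0) = max -> 0.000000
  V(3,1) = exp(-r*dt) * [p*0.000000 + (1-p)*0.170000] = 0.087242; exercise = 0.000000; V(3,1) = max -> 0.087242
  V(3,2) = exp(-r*dt) * [p*0.170000 + (1-p)*0.505861] = 0.340417; exercise = 0.354252; V(3,2) = max -> 0.354252
  V(3,3) = exp(-r*dt) * [p*0.505861 + (1-p)*0.733258] = 0.616775; exercise = 0.630610; V(3,3) = max -> 0.630610
  V(2,0) = exp(-r*dt) * [p*0.000000 + (1-p)*0.087242] = 0.044772; exercise = 0.000000; V(2,0) = max -> 0.044772
  V(2,1) = exp(-r*dt) * [p*0.087242 + (1-p)*0.354252] = 0.223271; exercise = 0.170000; V(2,1) = max -> 0.223271
  V(2,2) = exp(-r*dt) * [p*0.354252 + (1-p)*0.630610] = 0.492026; exercise = 0.505861; V(2,2) = max -> 0.505861
  V(1,0) = exp(-r*dt) * [p*0.044772 + (1-p)*0.223271] = 0.135864; exercise = 0.000000; V(1,0) = max -> 0.135864
  V(1,1) = exp(-r*dt) * [p*0.223271 + (1-p)*0.505861] = 0.365741; exercise = 0.354252; V(1,1) = max -> 0.365741
  V(0,0) = exp(-r*dt) * [p*0.135864 + (1-p)*0.365741] = 0.252281; exercise = 0.170000; V(0,0) = max -> 0.252281

Answer: Price = V(0,0) = 0.2523


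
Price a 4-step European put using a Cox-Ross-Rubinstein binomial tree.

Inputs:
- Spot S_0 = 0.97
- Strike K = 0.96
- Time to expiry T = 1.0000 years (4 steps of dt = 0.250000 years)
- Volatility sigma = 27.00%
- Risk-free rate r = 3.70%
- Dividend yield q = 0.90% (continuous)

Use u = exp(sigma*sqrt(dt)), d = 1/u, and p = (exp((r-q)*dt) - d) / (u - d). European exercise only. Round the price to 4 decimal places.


dt = T/N = 0.250000
u = exp(sigma*sqrt(dt)) = 1.144537; d = 1/u = 0.873716
p = (exp((r-q)*dt) - d) / (u - d) = 0.492239
Discount per step: exp(-r*dt) = 0.990793
Stock lattice S(k, i) with i counting down-moves:
  k=0: S(0,0) = 0.9700
  k=1: S(1,0) = 1.1102; S(1,1) = 0.8475
  k=2: S(2,0) = 1.2707; S(2,1) = 0.9700; S(2,2) = 0.7405
  k=3: S(3,0) = 1.4543; S(3,1) = 1.1102; S(3,2) = 0.8475; S(3,3) = 0.6470
  k=4: S(4,0) = 1.6645; S(4,1) = 1.2707; S(4,2) = 0.9700; S(4,3) = 0.7405; S(4,4) = 0.5653
Terminal payoffs V(N, i) = max(K - S_T, 0):
  V(4,0) = 0.000000; V(4,1) = 0.000000; V(4,2) = 0.000000; V(4,3) = 0.219522; V(4,4) = 0.394734
Backward induction: V(k, i) = exp(-r*dt) * [p * V(k+1, i) + (1-p) * V(k+1, i+1)].
  V(3,0) = exp(-r*dt) * [p*0.000000 + (1-p)*0.000000] = 0.000000
  V(3,1) = exp(-r*dt) * [p*0.000000 + (1-p)*0.000000] = 0.000000
  V(3,2) = exp(-r*dt) * [p*0.000000 + (1-p)*0.219522] = 0.110438
  V(3,3) = exp(-r*dt) * [p*0.219522 + (1-p)*0.394734] = 0.305647
  V(2,0) = exp(-r*dt) * [p*0.000000 + (1-p)*0.000000] = 0.000000
  V(2,1) = exp(-r*dt) * [p*0.000000 + (1-p)*0.110438] = 0.055560
  V(2,2) = exp(-r*dt) * [p*0.110438 + (1-p)*0.305647] = 0.207628
  V(1,0) = exp(-r*dt) * [p*0.000000 + (1-p)*0.055560] = 0.027951
  V(1,1) = exp(-r*dt) * [p*0.055560 + (1-p)*0.207628] = 0.131552
  V(0,0) = exp(-r*dt) * [p*0.027951 + (1-p)*0.131552] = 0.079814

Answer: Price = V(0,0) = 0.0798


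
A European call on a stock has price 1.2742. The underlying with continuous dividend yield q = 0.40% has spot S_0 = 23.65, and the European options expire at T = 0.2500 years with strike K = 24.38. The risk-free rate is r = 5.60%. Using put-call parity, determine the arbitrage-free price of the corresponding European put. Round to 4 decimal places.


Put-call parity: C - P = S_0 * exp(-qT) - K * exp(-rT).
S_0 * exp(-qT) = 23.6500 * 0.99900050 = 23.62636182
K * exp(-rT) = 24.3800 * 0.98609754 = 24.04105813
P = C - S*exp(-qT) + K*exp(-rT)
P = 1.2742 - 23.62636182 + 24.04105813 = 1.6889

Answer: Put price = 1.6889


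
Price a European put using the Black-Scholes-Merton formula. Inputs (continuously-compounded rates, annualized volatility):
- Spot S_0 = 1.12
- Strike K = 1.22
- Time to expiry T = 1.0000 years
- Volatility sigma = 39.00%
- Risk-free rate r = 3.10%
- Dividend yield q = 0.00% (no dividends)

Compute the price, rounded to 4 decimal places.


Answer: Price = 0.2111

Derivation:
d1 = (ln(S/K) + (r - q + 0.5*sigma^2) * T) / (sigma * sqrt(T)) = 0.05519956
d2 = d1 - sigma * sqrt(T) = -0.33480044
exp(-rT) = 0.96947557; exp(-qT) = 1.00000000
P = K * exp(-rT) * N(-d2) - S_0 * exp(-qT) * N(-d1)
N(-d1) = 0.47798974; N(-d2) = 0.63111219
P = 1.2200 * 0.96947557 * 0.63111219 - 1.1200 * 1.00000000 * 0.47798974 = 0.2111


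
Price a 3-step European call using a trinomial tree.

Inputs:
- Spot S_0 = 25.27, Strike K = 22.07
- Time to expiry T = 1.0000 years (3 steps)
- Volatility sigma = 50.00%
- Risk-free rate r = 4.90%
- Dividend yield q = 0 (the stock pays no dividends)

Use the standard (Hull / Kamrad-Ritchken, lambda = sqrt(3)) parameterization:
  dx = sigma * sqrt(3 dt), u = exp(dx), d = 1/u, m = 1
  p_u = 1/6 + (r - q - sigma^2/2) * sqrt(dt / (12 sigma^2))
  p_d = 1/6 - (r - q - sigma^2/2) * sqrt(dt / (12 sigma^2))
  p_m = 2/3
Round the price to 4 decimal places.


dt = T/N = 0.333333; dx = sigma*sqrt(3*dt) = 0.500000
u = exp(dx) = 1.648721; d = 1/u = 0.606531
p_u = 0.141333, p_m = 0.666667, p_d = 0.192000
Discount per step: exp(-r*dt) = 0.983799
Stock lattice S(k, j) with j the centered position index:
  k=0: S(0,+0) = 25.2700
  k=1: S(1,-1) = 15.3270; S(1,+0) = 25.2700; S(1,+1) = 41.6632
  k=2: S(2,-2) = 9.2963; S(2,-1) = 15.3270; S(2,+0) = 25.2700; S(2,+1) = 41.6632; S(2,+2) = 68.6910
  k=3: S(3,-3) = 5.6385; S(3,-2) = 9.2963; S(3,-1) = 15.3270; S(3,+0) = 25.2700; S(3,+1) = 41.6632; S(3,+2) = 68.6910; S(3,+3) = 113.2523
Terminal payoffs V(N, j) = max(S_T - K, 0):
  V(3,-3) = 0.000000; V(3,-2) = 0.000000; V(3,-1) = 0.000000; V(3,+0) = 3.200000; V(3,+1) = 19.593187; V(3,+2) = 46.620982; V(3,+3) = 91.182283
Backward induction: V(k, j) = exp(-r*dt) * [p_u * V(k+1, j+1) + p_m * V(k+1, j) + p_d * V(k+1, j-1)]
  V(2,-2) = exp(-r*dt) * [p_u*0.000000 + p_m*0.000000 + p_d*0.000000] = 0.000000
  V(2,-1) = exp(-r*dt) * [p_u*3.200000 + p_m*0.000000 + p_d*0.000000] = 0.444940
  V(2,+0) = exp(-r*dt) * [p_u*19.593187 + p_m*3.200000 + p_d*0.000000] = 4.823080
  V(2,+1) = exp(-r*dt) * [p_u*46.620982 + p_m*19.593187 + p_d*3.200000] = 19.937306
  V(2,+2) = exp(-r*dt) * [p_u*91.182283 + p_m*46.620982 + p_d*19.593187] = 46.956390
  V(1,-1) = exp(-r*dt) * [p_u*4.823080 + p_m*0.444940 + p_d*0.000000] = 0.962439
  V(1,+0) = exp(-r*dt) * [p_u*19.937306 + p_m*4.823080 + p_d*0.444940] = 6.019495
  V(1,+1) = exp(-r*dt) * [p_u*46.956390 + p_m*19.937306 + p_d*4.823080] = 20.516222
  V(0,+0) = exp(-r*dt) * [p_u*20.516222 + p_m*6.019495 + p_d*0.962439] = 6.982428

Answer: Price = V(0,0) = 6.9824


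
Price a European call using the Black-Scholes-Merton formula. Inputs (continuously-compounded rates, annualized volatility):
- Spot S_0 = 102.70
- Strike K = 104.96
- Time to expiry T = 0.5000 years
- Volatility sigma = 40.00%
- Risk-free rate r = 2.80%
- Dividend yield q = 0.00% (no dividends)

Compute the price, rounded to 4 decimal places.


Answer: Price = 11.1989

Derivation:
d1 = (ln(S/K) + (r - q + 0.5*sigma^2) * T) / (sigma * sqrt(T)) = 0.11396013
d2 = d1 - sigma * sqrt(T) = -0.16888258
exp(-rT) = 0.98609754; exp(-qT) = 1.00000000
C = S_0 * exp(-qT) * N(d1) - K * exp(-rT) * N(d2)
N(d1) = 0.54536530; N(d2) = 0.43294450
C = 102.7000 * 1.00000000 * 0.54536530 - 104.9600 * 0.98609754 * 0.43294450 = 11.1989


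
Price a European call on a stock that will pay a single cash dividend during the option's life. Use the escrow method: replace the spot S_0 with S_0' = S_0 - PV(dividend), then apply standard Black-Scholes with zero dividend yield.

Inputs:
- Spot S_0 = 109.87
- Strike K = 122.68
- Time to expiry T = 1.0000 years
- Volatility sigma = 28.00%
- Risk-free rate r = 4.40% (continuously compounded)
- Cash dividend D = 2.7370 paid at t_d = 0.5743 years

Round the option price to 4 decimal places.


PV(D) = D * exp(-r * t_d) = 2.7370 * 0.97504739 = 2.66870472
S_0' = S_0 - PV(D) = 109.8700 - 2.66870472 = 107.20129528
d1 = (ln(S_0'/K) + (r + sigma^2/2)*T) / (sigma*sqrt(T)) = -0.18453931
d2 = d1 - sigma*sqrt(T) = -0.46453931
exp(-rT) = 0.95695396
N(d1) = 0.42679519; N(d2) = 0.32113070
C = S_0' * N(d1) - K * exp(-rT) * N(d2) = 107.20129528 * 0.42679519 - 122.6800 * 0.95695396 * 0.32113070 = 8.0525

Answer: Price = 8.0525


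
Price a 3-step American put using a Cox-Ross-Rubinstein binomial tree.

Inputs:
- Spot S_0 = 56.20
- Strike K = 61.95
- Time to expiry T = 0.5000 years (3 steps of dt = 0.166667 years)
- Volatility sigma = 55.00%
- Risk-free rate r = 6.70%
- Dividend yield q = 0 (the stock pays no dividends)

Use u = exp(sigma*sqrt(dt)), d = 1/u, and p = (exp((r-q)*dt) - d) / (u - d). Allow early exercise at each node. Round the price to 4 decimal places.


dt = T/N = 0.166667
u = exp(sigma*sqrt(dt)) = 1.251742; d = 1/u = 0.798886
p = (exp((r-q)*dt) - d) / (u - d) = 0.468897
Discount per step: exp(-r*dt) = 0.988895
Stock lattice S(k, i) with i counting down-moves:
  k=0: S(0,0) = 56.2000
  k=1: S(1,0) = 70.3479; S(1,1) = 44.8974
  k=2: S(2,0) = 88.0575; S(2,1) = 56.2000; S(2,2) = 35.8679
  k=3: S(3,0) = 110.2253; S(3,1) = 70.3479; S(3,2) = 44.8974; S(3,3) = 28.6544
Terminal payoffs V(N, i) = max(K - S_T, 0):
  V(3,0) = 0.000000; V(3,1) = 0.000000; V(3,2) = 17.052586; V(3,3) = 33.295598
Backward induction: V(k, i) = exp(-r*dt) * [p * V(k+1, i) + (1-p) * V(k+1, i+1)]; then take max(V_cont, immediate exercise) for American.
  V(2,0) = exp(-r*dt) * [p*0.000000 + (1-p)*0.000000] = 0.000000; exercise = 0.000000; V(2,0) = max -> 0.000000
  V(2,1) = exp(-r*dt) * [p*0.000000 + (1-p)*17.052586] = 8.956109; exercise = 5.750000; V(2,1) = max -> 8.956109
  V(2,2) = exp(-r*dt) * [p*17.052586 + (1-p)*33.295598] = 25.394141; exercise = 26.082068; V(2,2) = max -> 26.082068
  V(1,0) = exp(-r*dt) * [p*0.000000 + (1-p)*8.956109] = 4.703796; exercise = 0.000000; V(1,0) = max -> 4.703796
  V(1,1) = exp(-r*dt) * [p*8.956109 + (1-p)*26.082068] = 17.851300; exercise = 17.052586; V(1,1) = max -> 17.851300
  V(0,0) = exp(-r*dt) * [p*4.703796 + (1-p)*17.851300] = 11.556702; exercise = 5.750000; V(0,0) = max -> 11.556702

Answer: Price = V(0,0) = 11.5567


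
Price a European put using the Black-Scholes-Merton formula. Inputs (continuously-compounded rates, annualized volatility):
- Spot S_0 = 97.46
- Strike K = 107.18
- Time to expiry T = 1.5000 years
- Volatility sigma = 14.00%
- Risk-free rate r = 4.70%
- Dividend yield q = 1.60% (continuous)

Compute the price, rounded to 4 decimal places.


Answer: Price = 9.2948

Derivation:
d1 = (ln(S/K) + (r - q + 0.5*sigma^2) * T) / (sigma * sqrt(T)) = -0.19752001
d2 = d1 - sigma * sqrt(T) = -0.36898429
exp(-rT) = 0.93192774; exp(-qT) = 0.97628571
P = K * exp(-rT) * N(-d2) - S_0 * exp(-qT) * N(-d1)
N(-d1) = 0.57828969; N(-d2) = 0.64393028
P = 107.1800 * 0.93192774 * 0.64393028 - 97.4600 * 0.97628571 * 0.57828969 = 9.2948


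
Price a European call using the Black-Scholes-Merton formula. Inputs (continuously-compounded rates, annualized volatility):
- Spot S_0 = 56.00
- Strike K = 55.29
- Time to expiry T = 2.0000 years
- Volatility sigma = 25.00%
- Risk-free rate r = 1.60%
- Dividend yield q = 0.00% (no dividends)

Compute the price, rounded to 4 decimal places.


d1 = (ln(S/K) + (r - q + 0.5*sigma^2) * T) / (sigma * sqrt(T)) = 0.30337605
d2 = d1 - sigma * sqrt(T) = -0.05017734
exp(-rT) = 0.96850658; exp(-qT) = 1.00000000
C = S_0 * exp(-qT) * N(d1) - K * exp(-rT) * N(d2)
N(d1) = 0.61919835; N(d2) = 0.47999053
C = 56.0000 * 1.00000000 * 0.61919835 - 55.2900 * 0.96850658 * 0.47999053 = 8.9722

Answer: Price = 8.9722


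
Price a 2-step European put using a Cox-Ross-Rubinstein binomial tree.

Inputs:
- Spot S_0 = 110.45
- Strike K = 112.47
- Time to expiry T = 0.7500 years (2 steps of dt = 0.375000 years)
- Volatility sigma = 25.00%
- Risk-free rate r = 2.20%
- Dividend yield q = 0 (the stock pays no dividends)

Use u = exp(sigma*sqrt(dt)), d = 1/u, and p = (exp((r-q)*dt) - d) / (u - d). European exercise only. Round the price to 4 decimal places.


Answer: Price = V(0,0) = 9.0019

Derivation:
dt = T/N = 0.375000
u = exp(sigma*sqrt(dt)) = 1.165433; d = 1/u = 0.858050
p = (exp((r-q)*dt) - d) / (u - d) = 0.488752
Discount per step: exp(-r*dt) = 0.991784
Stock lattice S(k, i) with i counting down-moves:
  k=0: S(0,0) = 110.4500
  k=1: S(1,0) = 128.7221; S(1,1) = 94.7716
  k=2: S(2,0) = 150.0171; S(2,1) = 110.4500; S(2,2) = 81.3188
Terminal payoffs V(N, i) = max(K - S_T, 0):
  V(2,0) = 0.000000; V(2,1) = 2.020000; V(2,2) = 31.151242
Backward induction: V(k, i) = exp(-r*dt) * [p * V(k+1, i) + (1-p) * V(k+1, i+1)].
  V(1,0) = exp(-r*dt) * [p*0.000000 + (1-p)*2.020000] = 1.024237
  V(1,1) = exp(-r*dt) * [p*2.020000 + (1-p)*31.151242] = 16.774336
  V(0,0) = exp(-r*dt) * [p*1.024237 + (1-p)*16.774336] = 9.001875


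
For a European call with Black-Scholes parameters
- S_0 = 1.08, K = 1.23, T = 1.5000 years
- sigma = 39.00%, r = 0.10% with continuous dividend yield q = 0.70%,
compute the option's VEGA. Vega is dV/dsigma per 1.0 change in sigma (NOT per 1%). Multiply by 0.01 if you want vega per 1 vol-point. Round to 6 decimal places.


d1 = -0.0522937341; d2 = -0.5299442340
phi(d1) = 0.3983971725; exp(-qT) = 0.9895549326; exp(-rT) = 0.9985011244
Vega = S * exp(-qT) * phi(d1) * sqrt(T) = 1.0800 * 0.9895549326 * 0.3983971725 * 1.2247448714 = 0.521465

Answer: Vega = 0.521465


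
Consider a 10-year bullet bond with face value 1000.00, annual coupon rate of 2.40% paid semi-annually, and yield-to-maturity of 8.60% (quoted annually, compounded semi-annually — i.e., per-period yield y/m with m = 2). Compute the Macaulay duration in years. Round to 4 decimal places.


Coupon per period c = face * coupon_rate / m = 12.000000
Periods per year m = 2; per-period yield y/m = 0.043000
Number of cashflows N = 20
Cashflows (t years, CF_t, discount factor 1/(1+y/m)^(m*t), PV):
  t = 0.5000: CF_t = 12.000000, DF = 0.958773, PV = 11.505273
  t = 1.0000: CF_t = 12.000000, DF = 0.919245, PV = 11.030943
  t = 1.5000: CF_t = 12.000000, DF = 0.881347, PV = 10.576168
  t = 2.0000: CF_t = 12.000000, DF = 0.845012, PV = 10.140141
  t = 2.5000: CF_t = 12.000000, DF = 0.810174, PV = 9.722091
  t = 3.0000: CF_t = 12.000000, DF = 0.776773, PV = 9.321277
  t = 3.5000: CF_t = 12.000000, DF = 0.744749, PV = 8.936986
  t = 4.0000: CF_t = 12.000000, DF = 0.714045, PV = 8.568539
  t = 4.5000: CF_t = 12.000000, DF = 0.684607, PV = 8.215282
  t = 5.0000: CF_t = 12.000000, DF = 0.656382, PV = 7.876589
  t = 5.5000: CF_t = 12.000000, DF = 0.629322, PV = 7.551859
  t = 6.0000: CF_t = 12.000000, DF = 0.603376, PV = 7.240516
  t = 6.5000: CF_t = 12.000000, DF = 0.578501, PV = 6.942010
  t = 7.0000: CF_t = 12.000000, DF = 0.554651, PV = 6.655810
  t = 7.5000: CF_t = 12.000000, DF = 0.531784, PV = 6.381410
  t = 8.0000: CF_t = 12.000000, DF = 0.509860, PV = 6.118322
  t = 8.5000: CF_t = 12.000000, DF = 0.488840, PV = 5.866080
  t = 9.0000: CF_t = 12.000000, DF = 0.468687, PV = 5.624238
  t = 9.5000: CF_t = 12.000000, DF = 0.449364, PV = 5.392366
  t = 10.0000: CF_t = 1012.000000, DF = 0.430838, PV = 436.007886
Price P = sum_t PV_t = 589.673786
Macaulay numerator sum_t t * PV_t:
  t * PV_t at t = 0.5000: 5.752637
  t * PV_t at t = 1.0000: 11.030943
  t * PV_t at t = 1.5000: 15.864251
  t * PV_t at t = 2.0000: 20.280283
  t * PV_t at t = 2.5000: 24.305229
  t * PV_t at t = 3.0000: 27.963830
  t * PV_t at t = 3.5000: 31.279452
  t * PV_t at t = 4.0000: 34.274156
  t * PV_t at t = 4.5000: 36.968769
  t * PV_t at t = 5.0000: 39.382943
  t * PV_t at t = 5.5000: 41.535223
  t * PV_t at t = 6.0000: 43.443099
  t * PV_t at t = 6.5000: 45.123065
  t * PV_t at t = 7.0000: 46.590671
  t * PV_t at t = 7.5000: 47.860572
  t * PV_t at t = 8.0000: 48.946574
  t * PV_t at t = 8.5000: 49.861682
  t * PV_t at t = 9.0000: 50.618142
  t * PV_t at t = 9.5000: 51.227480
  t * PV_t at t = 10.0000: 4360.078856
Macaulay duration D = (sum_t t * PV_t) / P = 5032.387856 / 589.673786 = 8.534190

Answer: Macaulay duration = 8.5342 years


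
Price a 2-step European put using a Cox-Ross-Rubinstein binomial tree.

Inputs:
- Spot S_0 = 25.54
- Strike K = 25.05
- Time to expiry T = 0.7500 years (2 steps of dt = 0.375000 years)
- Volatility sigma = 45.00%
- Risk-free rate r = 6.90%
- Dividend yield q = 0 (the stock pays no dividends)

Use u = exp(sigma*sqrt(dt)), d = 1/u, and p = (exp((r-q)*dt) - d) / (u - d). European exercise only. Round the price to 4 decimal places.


dt = T/N = 0.375000
u = exp(sigma*sqrt(dt)) = 1.317278; d = 1/u = 0.759141
p = (exp((r-q)*dt) - d) / (u - d) = 0.478505
Discount per step: exp(-r*dt) = 0.974457
Stock lattice S(k, i) with i counting down-moves:
  k=0: S(0,0) = 25.5400
  k=1: S(1,0) = 33.6433; S(1,1) = 19.3885
  k=2: S(2,0) = 44.3176; S(2,1) = 25.5400; S(2,2) = 14.7186
Terminal payoffs V(N, i) = max(K - S_T, 0):
  V(2,0) = 0.000000; V(2,1) = 0.000000; V(2,2) = 10.331420
Backward induction: V(k, i) = exp(-r*dt) * [p * V(k+1, i) + (1-p) * V(k+1, i+1)].
  V(1,0) = exp(-r*dt) * [p*0.000000 + (1-p)*0.000000] = 0.000000
  V(1,1) = exp(-r*dt) * [p*0.000000 + (1-p)*10.331420] = 5.250160
  V(0,0) = exp(-r*dt) * [p*0.000000 + (1-p)*5.250160] = 2.667995

Answer: Price = V(0,0) = 2.6680


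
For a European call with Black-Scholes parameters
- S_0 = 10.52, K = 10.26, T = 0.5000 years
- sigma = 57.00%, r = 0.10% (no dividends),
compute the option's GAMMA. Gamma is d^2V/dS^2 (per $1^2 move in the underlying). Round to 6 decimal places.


d1 = 0.2648558204; d2 = -0.1381950449
phi(d1) = 0.3851922048; exp(-qT) = 1.0000000000; exp(-rT) = 0.9995001250
Gamma = exp(-qT) * phi(d1) / (S * sigma * sqrt(T)) = 1.0000000000 * 0.3851922048 / (10.5200 * 0.5700 * 0.7071067812) = 0.090845

Answer: Gamma = 0.090845


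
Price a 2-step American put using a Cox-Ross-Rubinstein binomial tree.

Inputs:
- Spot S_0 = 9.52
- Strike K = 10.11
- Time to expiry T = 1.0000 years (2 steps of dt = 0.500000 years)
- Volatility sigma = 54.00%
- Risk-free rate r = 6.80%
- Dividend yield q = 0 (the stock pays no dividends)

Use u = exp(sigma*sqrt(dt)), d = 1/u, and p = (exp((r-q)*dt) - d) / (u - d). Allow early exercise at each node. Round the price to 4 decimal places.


dt = T/N = 0.500000
u = exp(sigma*sqrt(dt)) = 1.464974; d = 1/u = 0.682606
p = (exp((r-q)*dt) - d) / (u - d) = 0.449889
Discount per step: exp(-r*dt) = 0.966572
Stock lattice S(k, i) with i counting down-moves:
  k=0: S(0,0) = 9.5200
  k=1: S(1,0) = 13.9466; S(1,1) = 6.4984
  k=2: S(2,0) = 20.4313; S(2,1) = 9.5200; S(2,2) = 4.4359
Terminal payoffs V(N, i) = max(K - S_T, 0):
  V(2,0) = 0.000000; V(2,1) = 0.590000; V(2,2) = 5.674149
Backward induction: V(k, i) = exp(-r*dt) * [p * V(k+1, i) + (1-p) * V(k+1, i+1)]; then take max(V_cont, immediate exercise) for American.
  V(1,0) = exp(-r*dt) * [p*0.000000 + (1-p)*0.590000] = 0.313716; exercise = 0.000000; V(1,0) = max -> 0.313716
  V(1,1) = exp(-r*dt) * [p*0.590000 + (1-p)*5.674149] = 3.273630; exercise = 3.611592; V(1,1) = max -> 3.611592
  V(0,0) = exp(-r*dt) * [p*0.313716 + (1-p)*3.611592] = 2.056782; exercise = 0.590000; V(0,0) = max -> 2.056782

Answer: Price = V(0,0) = 2.0568


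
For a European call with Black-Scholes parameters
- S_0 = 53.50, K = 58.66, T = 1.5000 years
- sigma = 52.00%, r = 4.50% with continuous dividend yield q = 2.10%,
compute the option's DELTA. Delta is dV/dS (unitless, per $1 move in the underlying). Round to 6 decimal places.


d1 = 0.2303832882; d2 = -0.4064840449
phi(d1) = 0.3884943071; exp(-qT) = 0.9689909565; exp(-rT) = 0.9347277206
N(d1) = 0.5911030270
Delta = exp(-qT) * N(d1) = 0.9689909565 * 0.5911030270 = 0.572773

Answer: Delta = 0.572773


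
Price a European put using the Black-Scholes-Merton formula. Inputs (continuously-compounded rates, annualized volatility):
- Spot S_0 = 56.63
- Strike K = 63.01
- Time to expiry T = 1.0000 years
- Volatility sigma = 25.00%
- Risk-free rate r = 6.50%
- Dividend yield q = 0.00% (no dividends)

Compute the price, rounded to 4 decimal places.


d1 = (ln(S/K) + (r - q + 0.5*sigma^2) * T) / (sigma * sqrt(T)) = -0.04201826
d2 = d1 - sigma * sqrt(T) = -0.29201826
exp(-rT) = 0.93706746; exp(-qT) = 1.00000000
P = K * exp(-rT) * N(-d2) - S_0 * exp(-qT) * N(-d1)
N(-d1) = 0.51675793; N(-d2) = 0.61486367
P = 63.0100 * 0.93706746 * 0.61486367 - 56.6300 * 1.00000000 * 0.51675793 = 7.0404

Answer: Price = 7.0404


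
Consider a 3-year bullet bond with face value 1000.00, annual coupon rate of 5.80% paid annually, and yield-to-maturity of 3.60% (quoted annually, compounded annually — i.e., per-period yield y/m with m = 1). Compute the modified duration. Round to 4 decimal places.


Coupon per period c = face * coupon_rate / m = 58.000000
Periods per year m = 1; per-period yield y/m = 0.036000
Number of cashflows N = 3
Cashflows (t years, CF_t, discount factor 1/(1+y/m)^(m*t), PV):
  t = 1.0000: CF_t = 58.000000, DF = 0.965251, PV = 55.984556
  t = 2.0000: CF_t = 58.000000, DF = 0.931709, PV = 54.039147
  t = 3.0000: CF_t = 1058.000000, DF = 0.899333, PV = 951.494761
Price P = sum_t PV_t = 1061.518464
First compute Macaulay numerator sum_t t * PV_t:
  t * PV_t at t = 1.0000: 55.984556
  t * PV_t at t = 2.0000: 108.078293
  t * PV_t at t = 3.0000: 2854.484284
Macaulay duration D = 3018.547133 / 1061.518464 = 2.843612
Modified duration = D / (1 + y/m) = 2.843612 / (1 + 0.036000) = 2.744800

Answer: Modified duration = 2.7448


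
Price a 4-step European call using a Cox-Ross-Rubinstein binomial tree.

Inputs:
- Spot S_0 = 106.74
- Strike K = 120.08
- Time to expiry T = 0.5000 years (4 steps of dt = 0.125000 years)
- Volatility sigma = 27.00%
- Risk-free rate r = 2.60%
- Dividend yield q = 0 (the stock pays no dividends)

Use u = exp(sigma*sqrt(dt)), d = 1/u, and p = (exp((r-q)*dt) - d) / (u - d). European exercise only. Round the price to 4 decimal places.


dt = T/N = 0.125000
u = exp(sigma*sqrt(dt)) = 1.100164; d = 1/u = 0.908955
p = (exp((r-q)*dt) - d) / (u - d) = 0.493178
Discount per step: exp(-r*dt) = 0.996755
Stock lattice S(k, i) with i counting down-moves:
  k=0: S(0,0) = 106.7400
  k=1: S(1,0) = 117.4315; S(1,1) = 97.0219
  k=2: S(2,0) = 129.1940; S(2,1) = 106.7400; S(2,2) = 88.1886
  k=3: S(3,0) = 142.1346; S(3,1) = 117.4315; S(3,2) = 97.0219; S(3,3) = 80.1594
  k=4: S(4,0) = 156.3714; S(4,1) = 129.1940; S(4,2) = 106.7400; S(4,3) = 88.1886; S(4,4) = 72.8613
Terminal payoffs V(N, i) = max(S_T - K, 0):
  V(4,0) = 36.291351; V(4,1) = 9.113955; V(4,2) = 0.000000; V(4,3) = 0.000000; V(4,4) = 0.000000
Backward induction: V(k, i) = exp(-r*dt) * [p * V(k+1, i) + (1-p) * V(k+1, i+1)].
  V(3,0) = exp(-r*dt) * [p*36.291351 + (1-p)*9.113955] = 22.444187
  V(3,1) = exp(-r*dt) * [p*9.113955 + (1-p)*0.000000] = 4.480218
  V(3,2) = exp(-r*dt) * [p*0.000000 + (1-p)*0.000000] = 0.000000
  V(3,3) = exp(-r*dt) * [p*0.000000 + (1-p)*0.000000] = 0.000000
  V(2,0) = exp(-r*dt) * [p*22.444187 + (1-p)*4.480218] = 13.296369
  V(2,1) = exp(-r*dt) * [p*4.480218 + (1-p)*0.000000] = 2.202376
  V(2,2) = exp(-r*dt) * [p*0.000000 + (1-p)*0.000000] = 0.000000
  V(1,0) = exp(-r*dt) * [p*13.296369 + (1-p)*2.202376] = 7.648790
  V(1,1) = exp(-r*dt) * [p*2.202376 + (1-p)*0.000000] = 1.082639
  V(0,0) = exp(-r*dt) * [p*7.648790 + (1-p)*1.082639] = 4.306900

Answer: Price = V(0,0) = 4.3069


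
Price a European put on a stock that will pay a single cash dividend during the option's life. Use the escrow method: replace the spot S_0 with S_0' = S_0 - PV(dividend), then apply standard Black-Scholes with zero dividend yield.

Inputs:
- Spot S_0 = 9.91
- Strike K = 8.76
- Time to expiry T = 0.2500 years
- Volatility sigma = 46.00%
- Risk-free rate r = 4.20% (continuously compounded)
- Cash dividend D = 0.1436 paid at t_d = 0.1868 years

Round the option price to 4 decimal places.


Answer: Price = 0.4050

Derivation:
PV(D) = D * exp(-r * t_d) = 0.1436 * 0.99218510 = 0.14247778
S_0' = S_0 - PV(D) = 9.9100 - 0.14247778 = 9.76752222
d1 = (ln(S_0'/K) + (r + sigma^2/2)*T) / (sigma*sqrt(T)) = 0.63398660
d2 = d1 - sigma*sqrt(T) = 0.40398660
exp(-rT) = 0.98955493
N(-d1) = 0.26304478; N(-d2) = 0.34311129
P = K * exp(-rT) * N(-d2) - S_0' * N(-d1) = 8.7600 * 0.98955493 * 0.34311129 - 9.76752222 * 0.26304478 = 0.4050
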